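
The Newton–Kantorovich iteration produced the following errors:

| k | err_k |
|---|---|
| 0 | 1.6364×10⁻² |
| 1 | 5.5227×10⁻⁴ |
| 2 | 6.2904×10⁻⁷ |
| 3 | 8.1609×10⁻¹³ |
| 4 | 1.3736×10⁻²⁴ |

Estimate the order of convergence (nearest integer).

Consecutive ratios: err_4/err_3 = 1.3736×10⁻²⁴/8.1609×10⁻¹³ = 1.68315e-12, err_3/err_2 = 8.1609×10⁻¹³/6.2904×10⁻⁷ = 1.29736e-06.
p ≈ ln(1.68315e-12)/ln(1.29736e-06) = -27.1104/-13.5552 ≈ 2.00.
So the convergence is quadratic (order 2).

2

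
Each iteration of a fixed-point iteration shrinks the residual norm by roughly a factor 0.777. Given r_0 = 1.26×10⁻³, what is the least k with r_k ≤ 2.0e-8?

44

After k steps, r_k ≈ 1.26×10⁻³·0.777^k.
Need 0.777^k ≤ 2.0e-8/1.26×10⁻³ = 1.5873e-05.
k ≥ ln(1.5873e-05)/ln(0.777) = -11.0509/-0.25231 = 43.799.
Smallest integer k = 44.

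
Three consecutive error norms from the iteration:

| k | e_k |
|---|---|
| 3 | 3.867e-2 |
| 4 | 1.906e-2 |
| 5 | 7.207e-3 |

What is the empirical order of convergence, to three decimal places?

1.375

p ≈ ln(e_5/e_4) / ln(e_4/e_3)
  = ln(7.207e-3/1.906e-2) / ln(1.906e-2/3.867e-2)
  = ln(0.378122) / ln(0.492889)
  = -0.972538 / -0.707471 ≈ 1.374668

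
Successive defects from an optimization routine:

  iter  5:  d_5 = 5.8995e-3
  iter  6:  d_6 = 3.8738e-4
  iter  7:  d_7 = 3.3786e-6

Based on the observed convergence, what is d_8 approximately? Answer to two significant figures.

First estimate the order: p ≈ ln(d_7/d_6) / ln(d_6/d_5) = ln(3.3786e-6/3.8738e-4)/ln(3.8738e-4/5.8995e-3) = ln(0.00872167)/ln(0.0656632) ≈ 1.7413.
Then d_8 ≈ d_7·(d_7/d_6)^p = 3.3786e-6·(0.00872167)^1.7413 = 3.3786e-6·0.000259398 ≈ 8.764e-10.

8.8e-10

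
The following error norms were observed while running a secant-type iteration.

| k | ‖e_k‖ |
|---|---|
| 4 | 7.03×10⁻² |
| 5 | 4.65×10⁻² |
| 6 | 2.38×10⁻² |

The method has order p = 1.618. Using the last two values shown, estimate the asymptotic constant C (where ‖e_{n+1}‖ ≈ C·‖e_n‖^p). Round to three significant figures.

C ≈ ‖e_6‖ / ‖e_5‖^1.618
  = 2.38×10⁻² / (4.65×10⁻²)^1.618
  = 2.38×10⁻² / 0.00698134 ≈ 3.4091

3.41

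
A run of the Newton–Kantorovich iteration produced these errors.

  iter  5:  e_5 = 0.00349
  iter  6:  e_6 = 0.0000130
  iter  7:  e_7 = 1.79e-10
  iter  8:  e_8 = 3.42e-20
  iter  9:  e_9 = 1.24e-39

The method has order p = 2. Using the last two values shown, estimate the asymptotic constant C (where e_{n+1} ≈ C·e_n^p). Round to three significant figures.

1.06

C ≈ e_9 / e_8^2
  = 1.24e-39 / (3.42e-20)^2
  = 1.24e-39 / 1.16964e-39 ≈ 1.0602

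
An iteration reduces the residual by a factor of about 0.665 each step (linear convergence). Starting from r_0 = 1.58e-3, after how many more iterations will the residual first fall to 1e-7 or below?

After k steps, r_k ≈ 1.58e-3·0.665^k.
Need 0.665^k ≤ 1e-7/1.58e-3 = 6.32911e-05.
k ≥ ln(6.32911e-05)/ln(0.665) = -9.6678/-0.40797 = 23.697.
Smallest integer k = 24.

24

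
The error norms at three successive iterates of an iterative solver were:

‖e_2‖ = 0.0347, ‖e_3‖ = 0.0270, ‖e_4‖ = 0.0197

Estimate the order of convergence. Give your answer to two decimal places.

1.26

p ≈ ln(‖e_4‖/‖e_3‖) / ln(‖e_3‖/‖e_2‖)
  = ln(0.0197/0.0270) / ln(0.0270/0.0347)
  = ln(0.72963) / ln(0.778098)
  = -0.31522 / -0.25090 ≈ 1.25636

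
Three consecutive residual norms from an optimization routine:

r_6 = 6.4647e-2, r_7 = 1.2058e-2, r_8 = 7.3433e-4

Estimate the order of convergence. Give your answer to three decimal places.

p ≈ ln(r_8/r_7) / ln(r_7/r_6)
  = ln(7.3433e-4/1.2058e-2) / ln(1.2058e-2/6.4647e-2)
  = ln(0.0608998) / ln(0.186521)
  = -2.798525 / -1.679211 ≈ 1.666571

1.667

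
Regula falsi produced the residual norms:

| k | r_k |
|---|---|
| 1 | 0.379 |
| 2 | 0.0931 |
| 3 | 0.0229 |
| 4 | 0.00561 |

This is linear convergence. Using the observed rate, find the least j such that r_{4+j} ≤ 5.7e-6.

5

Rate ρ ≈ r_4/r_3 = 0.00561/0.0229 = 0.2450.
After j more steps, r_{4+j} ≈ 0.00561·ρ^j; need ρ^j ≤ 5.7e-6/0.00561 = 0.00101604.
j ≥ ln(0.00101604)/ln(0.2450) = -6.8918/-1.40650 = 4.900.
So 5 more iterations are needed.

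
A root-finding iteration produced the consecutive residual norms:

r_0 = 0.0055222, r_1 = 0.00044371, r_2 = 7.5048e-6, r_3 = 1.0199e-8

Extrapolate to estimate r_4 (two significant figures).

2.3e-13

First estimate the order: p ≈ ln(r_3/r_2) / ln(r_2/r_1) = ln(1.0199e-8/7.5048e-6)/ln(7.5048e-6/0.00044371) = ln(0.001359)/ln(0.0169137) ≈ 1.6180.
Then r_4 ≈ r_3·(r_3/r_2)^p = 1.0199e-8·(0.001359)^1.6180 = 1.0199e-8·2.29905e-05 ≈ 2.345e-13.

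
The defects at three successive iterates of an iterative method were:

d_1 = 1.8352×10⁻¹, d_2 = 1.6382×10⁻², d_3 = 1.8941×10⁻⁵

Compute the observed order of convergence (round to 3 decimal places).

p ≈ ln(d_3/d_2) / ln(d_2/d_1)
  = ln(1.8941×10⁻⁵/1.6382×10⁻²) / ln(1.6382×10⁻²/1.8352×10⁻¹)
  = ln(0.00115621) / ln(0.0892655)
  = -6.762608 / -2.416140 ≈ 2.798931

2.799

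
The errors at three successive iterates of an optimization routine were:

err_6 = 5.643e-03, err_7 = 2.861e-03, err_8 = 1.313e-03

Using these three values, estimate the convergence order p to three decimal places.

p ≈ ln(err_8/err_7) / ln(err_7/err_6)
  = ln(1.313e-03/2.861e-03) / ln(2.861e-03/5.643e-03)
  = ln(0.45893) / ln(0.507)
  = -0.778858 / -0.679244 ≈ 1.146654

1.147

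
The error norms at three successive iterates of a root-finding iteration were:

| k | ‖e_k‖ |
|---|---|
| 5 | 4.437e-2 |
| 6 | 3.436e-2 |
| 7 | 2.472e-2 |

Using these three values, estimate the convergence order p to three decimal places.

p ≈ ln(‖e_7‖/‖e_6‖) / ln(‖e_6‖/‖e_5‖)
  = ln(2.472e-2/3.436e-2) / ln(3.436e-2/4.437e-2)
  = ln(0.719441) / ln(0.774397)
  = -0.329281 / -0.255671 ≈ 1.287909

1.288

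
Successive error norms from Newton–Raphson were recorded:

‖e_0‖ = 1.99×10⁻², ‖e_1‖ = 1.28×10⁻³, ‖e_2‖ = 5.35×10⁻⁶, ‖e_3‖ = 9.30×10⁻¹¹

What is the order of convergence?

2

Consecutive ratios: ‖e_3‖/‖e_2‖ = 9.30×10⁻¹¹/5.35×10⁻⁶ = 1.73832e-05, ‖e_2‖/‖e_1‖ = 5.35×10⁻⁶/1.28×10⁻³ = 0.00417969.
p ≈ ln(1.73832e-05)/ln(0.00417969) = -10.9600/-5.4775 ≈ 2.00.
So the convergence is quadratic (order 2).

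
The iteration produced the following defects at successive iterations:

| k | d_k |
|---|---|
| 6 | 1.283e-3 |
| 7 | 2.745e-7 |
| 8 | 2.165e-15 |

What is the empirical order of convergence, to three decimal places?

p ≈ ln(d_8/d_7) / ln(d_7/d_6)
  = ln(2.165e-15/2.745e-7) / ln(2.745e-7/1.283e-3)
  = ln(7.88707e-09) / ln(0.000213952)
  = -18.658041 / -8.449759 ≈ 2.208115

2.208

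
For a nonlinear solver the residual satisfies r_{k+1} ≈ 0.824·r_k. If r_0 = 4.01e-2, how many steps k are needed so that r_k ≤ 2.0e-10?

After k steps, r_k ≈ 4.01e-2·0.824^k.
Need 0.824^k ≤ 2.0e-10/4.01e-2 = 4.98753e-09.
k ≥ ln(4.98753e-09)/ln(0.824) = -19.1163/-0.19358 = 98.751.
Smallest integer k = 99.

99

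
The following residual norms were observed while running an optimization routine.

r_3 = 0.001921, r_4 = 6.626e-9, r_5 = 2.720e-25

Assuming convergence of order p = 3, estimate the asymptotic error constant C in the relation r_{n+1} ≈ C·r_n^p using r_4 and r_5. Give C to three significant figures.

C ≈ r_5 / r_4^3
  = 2.720e-25 / (6.626e-9)^3
  = 2.720e-25 / 2.90907e-25 ≈ 0.93501

0.935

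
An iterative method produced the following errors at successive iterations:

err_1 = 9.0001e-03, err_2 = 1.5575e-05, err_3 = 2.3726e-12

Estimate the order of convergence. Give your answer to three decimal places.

2.468

p ≈ ln(err_3/err_2) / ln(err_2/err_1)
  = ln(2.3726e-12/1.5575e-05) / ln(1.5575e-05/9.0001e-03)
  = ln(1.52334e-07) / ln(0.00173054)
  = -15.697190 / -6.359322 ≈ 2.468375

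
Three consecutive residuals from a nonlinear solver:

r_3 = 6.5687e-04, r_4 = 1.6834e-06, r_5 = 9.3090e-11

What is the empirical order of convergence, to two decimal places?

1.64

p ≈ ln(r_5/r_4) / ln(r_4/r_3)
  = ln(9.3090e-11/1.6834e-06) / ln(1.6834e-06/6.5687e-04)
  = ln(5.52988e-05) / ln(0.00256276)
  = -9.80276 / -5.96667 ≈ 1.64292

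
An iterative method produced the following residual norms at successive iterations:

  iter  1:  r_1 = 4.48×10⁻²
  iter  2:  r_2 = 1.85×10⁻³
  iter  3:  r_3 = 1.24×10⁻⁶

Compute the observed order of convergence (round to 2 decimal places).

2.29

p ≈ ln(r_3/r_2) / ln(r_2/r_1)
  = ln(1.24×10⁻⁶/1.85×10⁻³) / ln(1.85×10⁻³/4.48×10⁻²)
  = ln(0.00067027) / ln(0.0412946)
  = -7.30783 / -3.18702 ≈ 2.29300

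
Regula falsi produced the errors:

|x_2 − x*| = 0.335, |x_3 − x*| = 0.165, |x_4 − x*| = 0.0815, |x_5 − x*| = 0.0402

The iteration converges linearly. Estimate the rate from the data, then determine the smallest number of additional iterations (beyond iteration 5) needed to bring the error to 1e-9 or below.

Rate ρ ≈ |x_5 − x*|/|x_4 − x*| = 0.0402/0.0815 = 0.4933.
After j more steps, |x_{5+j} − x*| ≈ 0.0402·ρ^j; need ρ^j ≤ 1e-9/0.0402 = 2.48756e-08.
j ≥ ln(2.48756e-08)/ln(0.4933) = -17.5094/-0.70664 = 24.778.
So 25 more iterations are needed.

25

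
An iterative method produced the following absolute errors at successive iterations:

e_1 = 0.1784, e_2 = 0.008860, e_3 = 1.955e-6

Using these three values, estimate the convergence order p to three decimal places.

2.804

p ≈ ln(e_3/e_2) / ln(e_2/e_1)
  = ln(1.955e-6/0.008860) / ln(0.008860/0.1784)
  = ln(0.000220655) / ln(0.0496637)
  = -8.418910 / -3.002481 ≈ 2.803984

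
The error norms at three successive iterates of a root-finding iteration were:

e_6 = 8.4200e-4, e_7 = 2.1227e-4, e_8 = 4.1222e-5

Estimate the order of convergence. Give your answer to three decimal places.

p ≈ ln(e_8/e_7) / ln(e_7/e_6)
  = ln(4.1222e-5/2.1227e-4) / ln(2.1227e-4/8.4200e-4)
  = ln(0.194196) / ln(0.252102)
  = -1.638887 / -1.377922 ≈ 1.189390

1.189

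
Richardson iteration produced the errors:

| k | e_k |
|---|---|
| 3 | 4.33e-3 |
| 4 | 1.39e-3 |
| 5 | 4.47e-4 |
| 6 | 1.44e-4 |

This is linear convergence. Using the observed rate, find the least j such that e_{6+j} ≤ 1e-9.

11

Rate ρ ≈ e_6/e_5 = 1.44e-4/4.47e-4 = 0.3221.
After j more steps, e_{6+j} ≈ 1.44e-4·ρ^j; need ρ^j ≤ 1e-9/1.44e-4 = 6.94444e-06.
j ≥ ln(6.94444e-06)/ln(0.3221) = -11.8776/-1.13289 = 10.484.
So 11 more iterations are needed.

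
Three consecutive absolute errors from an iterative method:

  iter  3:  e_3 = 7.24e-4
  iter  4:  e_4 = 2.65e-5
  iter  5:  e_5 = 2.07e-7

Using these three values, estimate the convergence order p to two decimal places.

p ≈ ln(e_5/e_4) / ln(e_4/e_3)
  = ln(2.07e-7/2.65e-5) / ln(2.65e-5/7.24e-4)
  = ln(0.00781132) / ln(0.0366022)
  = -4.85218 / -3.30765 ≈ 1.46696

1.47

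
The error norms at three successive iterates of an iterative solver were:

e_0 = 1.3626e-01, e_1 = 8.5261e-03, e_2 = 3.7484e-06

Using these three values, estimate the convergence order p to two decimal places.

p ≈ ln(e_2/e_1) / ln(e_1/e_0)
  = ln(3.7484e-06/8.5261e-03) / ln(8.5261e-03/1.3626e-01)
  = ln(0.000439638) / ln(0.0625723)
  = -7.72956 / -2.77143 ≈ 2.78902

2.79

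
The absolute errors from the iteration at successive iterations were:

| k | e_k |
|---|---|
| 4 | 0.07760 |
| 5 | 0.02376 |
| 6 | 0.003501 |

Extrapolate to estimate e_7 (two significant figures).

1.6e-4

First estimate the order: p ≈ ln(e_6/e_5) / ln(e_5/e_4) = ln(0.003501/0.02376)/ln(0.02376/0.07760) = ln(0.147348)/ln(0.306186) ≈ 1.6180.
Then e_7 ≈ e_6·(e_6/e_5)^p = 0.003501·(0.147348)^1.6180 = 0.003501·0.0451212 ≈ 0.000158.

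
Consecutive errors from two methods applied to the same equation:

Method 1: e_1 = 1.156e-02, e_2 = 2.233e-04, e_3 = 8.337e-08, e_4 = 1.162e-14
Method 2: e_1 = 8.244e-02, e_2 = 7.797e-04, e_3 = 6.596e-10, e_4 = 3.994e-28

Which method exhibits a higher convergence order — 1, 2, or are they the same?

2

Method 1: p ≈ ln(1.162e-14/8.337e-08)/ln(8.337e-08/2.233e-04) ≈ 2.00.
Method 2: p ≈ ln(3.994e-28/6.596e-10)/ln(6.596e-10/7.797e-04) ≈ 3.00.
Method 2 has the higher order (≈3.0 vs ≈2.0).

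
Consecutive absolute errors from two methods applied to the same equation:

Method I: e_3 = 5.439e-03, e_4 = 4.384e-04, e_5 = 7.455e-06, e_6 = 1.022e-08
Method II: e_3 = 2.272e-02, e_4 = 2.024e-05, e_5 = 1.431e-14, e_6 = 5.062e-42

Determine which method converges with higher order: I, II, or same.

II

Method I: p ≈ ln(1.022e-08/7.455e-06)/ln(7.455e-06/4.384e-04) ≈ 1.62.
Method II: p ≈ ln(5.062e-42/1.431e-14)/ln(1.431e-14/2.024e-05) ≈ 3.00.
Method II has the higher order (≈3.0 vs ≈1.6).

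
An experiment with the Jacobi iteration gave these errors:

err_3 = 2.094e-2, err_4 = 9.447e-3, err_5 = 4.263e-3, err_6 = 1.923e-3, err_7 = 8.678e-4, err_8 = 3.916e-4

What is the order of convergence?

Consecutive ratios: err_8/err_7 = 3.916e-4/8.678e-4 = 0.451256, err_7/err_6 = 8.678e-4/1.923e-3 = 0.451274.
p ≈ ln(0.451256)/ln(0.451274) = -0.7957/-0.7957 ≈ 1.00.
So the convergence is linear (order 1).

1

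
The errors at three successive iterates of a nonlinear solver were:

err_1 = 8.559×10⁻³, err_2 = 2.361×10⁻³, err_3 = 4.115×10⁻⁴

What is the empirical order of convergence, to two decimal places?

1.36

p ≈ ln(err_3/err_2) / ln(err_2/err_1)
  = ln(4.115×10⁻⁴/2.361×10⁻³) / ln(2.361×10⁻³/8.559×10⁻³)
  = ln(0.174291) / ln(0.27585)
  = -1.74703 / -1.28790 ≈ 1.35650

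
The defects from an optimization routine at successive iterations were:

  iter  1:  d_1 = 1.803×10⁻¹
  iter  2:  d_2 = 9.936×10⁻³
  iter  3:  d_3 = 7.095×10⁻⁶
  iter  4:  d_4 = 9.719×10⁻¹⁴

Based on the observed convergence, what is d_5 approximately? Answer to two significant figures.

2.2e-33

First estimate the order: p ≈ ln(d_4/d_3) / ln(d_3/d_2) = ln(9.719×10⁻¹⁴/7.095×10⁻⁶)/ln(7.095×10⁻⁶/9.936×10⁻³) = ln(1.36984e-08)/ln(0.00071407) ≈ 2.4993.
Then d_5 ≈ d_4·(d_4/d_3)^p = 9.719×10⁻¹⁴·(1.36984e-08)^2.4993 = 9.719×10⁻¹⁴·2.22423e-20 ≈ 2.162e-33.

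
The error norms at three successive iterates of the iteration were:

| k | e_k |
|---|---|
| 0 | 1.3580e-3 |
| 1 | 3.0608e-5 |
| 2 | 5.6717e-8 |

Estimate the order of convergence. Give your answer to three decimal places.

p ≈ ln(e_2/e_1) / ln(e_1/e_0)
  = ln(5.6717e-8/3.0608e-5) / ln(3.0608e-5/1.3580e-3)
  = ln(0.00185301) / ln(0.022539)
  = -6.290944 / -3.792508 ≈ 1.658782

1.659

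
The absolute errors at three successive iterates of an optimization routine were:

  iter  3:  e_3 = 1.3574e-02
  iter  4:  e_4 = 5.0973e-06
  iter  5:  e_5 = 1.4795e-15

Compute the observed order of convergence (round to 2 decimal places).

2.78

p ≈ ln(e_5/e_4) / ln(e_4/e_3)
  = ln(1.4795e-15/5.0973e-06) / ln(5.0973e-06/1.3574e-02)
  = ln(2.90252e-10) / ln(0.000375519)
  = -21.96027 / -7.88720 ≈ 2.78429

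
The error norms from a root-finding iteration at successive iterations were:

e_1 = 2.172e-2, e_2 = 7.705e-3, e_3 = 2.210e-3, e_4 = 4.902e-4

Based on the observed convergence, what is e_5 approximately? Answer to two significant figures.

First estimate the order: p ≈ ln(e_4/e_3) / ln(e_3/e_2) = ln(4.902e-4/2.210e-3)/ln(2.210e-3/7.705e-3) = ln(0.22181)/ln(0.286827) ≈ 1.2058.
Then e_5 ≈ e_4·(e_4/e_3)^p = 4.902e-4·(0.22181)^1.2058 = 4.902e-4·0.162699 ≈ 7.976e-05.

8.0e-5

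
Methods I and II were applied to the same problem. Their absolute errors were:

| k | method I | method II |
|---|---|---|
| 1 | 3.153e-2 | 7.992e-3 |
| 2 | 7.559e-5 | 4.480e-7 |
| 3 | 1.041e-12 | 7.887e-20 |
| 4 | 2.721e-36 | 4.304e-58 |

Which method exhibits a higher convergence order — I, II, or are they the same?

Method I: p ≈ ln(2.721e-36/1.041e-12)/ln(1.041e-12/7.559e-5) ≈ 3.00.
Method II: p ≈ ln(4.304e-58/7.887e-20)/ln(7.887e-20/4.480e-7) ≈ 3.00.
Both orders ≈ 3.0 — effectively the same.

same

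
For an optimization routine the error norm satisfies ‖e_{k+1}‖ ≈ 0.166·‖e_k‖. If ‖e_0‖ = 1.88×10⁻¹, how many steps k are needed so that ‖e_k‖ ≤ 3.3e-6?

7

After k steps, ‖e_k‖ ≈ 1.88×10⁻¹·0.166^k.
Need 0.166^k ≤ 3.3e-6/1.88×10⁻¹ = 1.75532e-05.
k ≥ ln(1.75532e-05)/ln(0.166) = -10.9503/-1.79577 = 6.098.
Smallest integer k = 7.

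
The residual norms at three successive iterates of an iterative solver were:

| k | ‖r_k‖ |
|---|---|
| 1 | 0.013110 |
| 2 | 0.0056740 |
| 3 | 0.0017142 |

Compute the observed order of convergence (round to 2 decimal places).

p ≈ ln(‖r_3‖/‖r_2‖) / ln(‖r_2‖/‖r_1‖)
  = ln(0.0017142/0.0056740) / ln(0.0056740/0.013110)
  = ln(0.302115) / ln(0.432799)
  = -1.19695 / -0.83748 ≈ 1.42923

1.43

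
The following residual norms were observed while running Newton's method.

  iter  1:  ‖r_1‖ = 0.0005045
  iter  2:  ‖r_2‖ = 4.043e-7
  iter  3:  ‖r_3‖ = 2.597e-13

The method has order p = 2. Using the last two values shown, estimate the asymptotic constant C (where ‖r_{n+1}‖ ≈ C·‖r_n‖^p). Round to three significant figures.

C ≈ ‖r_3‖ / ‖r_2‖^2
  = 2.597e-13 / (4.043e-7)^2
  = 2.597e-13 / 1.63458e-13 ≈ 1.5888

1.59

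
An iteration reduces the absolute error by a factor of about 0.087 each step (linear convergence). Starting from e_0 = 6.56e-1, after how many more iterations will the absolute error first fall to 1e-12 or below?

After k steps, e_k ≈ 6.56e-1·0.087^k.
Need 0.087^k ≤ 1e-12/6.56e-1 = 1.52439e-12.
k ≥ ln(1.52439e-12)/ln(0.087) = -27.2094/-2.44185 = 11.143.
Smallest integer k = 12.

12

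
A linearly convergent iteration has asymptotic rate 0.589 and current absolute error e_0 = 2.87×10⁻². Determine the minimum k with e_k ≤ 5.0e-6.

17

After k steps, e_k ≈ 2.87×10⁻²·0.589^k.
Need 0.589^k ≤ 5.0e-6/2.87×10⁻² = 0.000174216.
k ≥ ln(0.000174216)/ln(0.589) = -8.6552/-0.52933 = 16.351.
Smallest integer k = 17.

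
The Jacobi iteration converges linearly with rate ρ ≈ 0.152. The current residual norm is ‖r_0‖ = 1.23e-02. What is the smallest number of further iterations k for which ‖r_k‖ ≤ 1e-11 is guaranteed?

After k steps, ‖r_k‖ ≈ 1.23e-02·0.152^k.
Need 0.152^k ≤ 1e-11/1.23e-02 = 8.13008e-10.
k ≥ ln(8.13008e-10)/ln(0.152) = -20.9303/-1.88387 = 11.110.
Smallest integer k = 12.

12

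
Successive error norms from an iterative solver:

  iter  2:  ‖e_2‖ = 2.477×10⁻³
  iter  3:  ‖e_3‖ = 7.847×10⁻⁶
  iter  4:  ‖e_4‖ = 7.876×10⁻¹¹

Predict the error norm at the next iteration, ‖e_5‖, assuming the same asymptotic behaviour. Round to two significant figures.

First estimate the order: p ≈ ln(‖e_4‖/‖e_3‖) / ln(‖e_3‖/‖e_2‖) = ln(7.876×10⁻¹¹/7.847×10⁻⁶)/ln(7.847×10⁻⁶/2.477×10⁻³) = ln(1.0037e-05)/ln(0.00316795) ≈ 2.0000.
Then ‖e_5‖ ≈ ‖e_4‖·(‖e_4‖/‖e_3‖)^p = 7.876×10⁻¹¹·(1.0037e-05)^2.0000 = 7.876×10⁻¹¹·1.00741e-10 ≈ 7.934e-21.

7.9e-21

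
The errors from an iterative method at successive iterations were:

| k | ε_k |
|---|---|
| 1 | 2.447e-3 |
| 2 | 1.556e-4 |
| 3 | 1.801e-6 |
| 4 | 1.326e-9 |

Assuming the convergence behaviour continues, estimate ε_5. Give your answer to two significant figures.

1.1e-14

First estimate the order: p ≈ ln(ε_4/ε_3) / ln(ε_3/ε_2) = ln(1.326e-9/1.801e-6)/ln(1.801e-6/1.556e-4) = ln(0.000736258)/ln(0.0115746) ≈ 1.6179.
Then ε_5 ≈ ε_4·(ε_4/ε_3)^p = 1.326e-9·(0.000736258)^1.6179 = 1.326e-9·8.5343e-06 ≈ 1.132e-14.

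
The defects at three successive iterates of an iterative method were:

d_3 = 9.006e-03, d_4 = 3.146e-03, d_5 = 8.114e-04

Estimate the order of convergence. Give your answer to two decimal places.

1.29

p ≈ ln(d_5/d_4) / ln(d_4/d_3)
  = ln(8.114e-04/3.146e-03) / ln(3.146e-03/9.006e-03)
  = ln(0.257915) / ln(0.349323)
  = -1.35513 / -1.05176 ≈ 1.28844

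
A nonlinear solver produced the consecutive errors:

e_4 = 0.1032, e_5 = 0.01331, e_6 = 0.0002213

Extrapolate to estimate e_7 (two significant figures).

6.1e-8

First estimate the order: p ≈ ln(e_6/e_5) / ln(e_5/e_4) = ln(0.0002213/0.01331)/ln(0.01331/0.1032) = ln(0.0166266)/ln(0.128973) ≈ 2.0002.
Then e_7 ≈ e_6·(e_6/e_5)^p = 0.0002213·(0.0166266)^2.0002 = 0.0002213·0.000276217 ≈ 6.113e-08.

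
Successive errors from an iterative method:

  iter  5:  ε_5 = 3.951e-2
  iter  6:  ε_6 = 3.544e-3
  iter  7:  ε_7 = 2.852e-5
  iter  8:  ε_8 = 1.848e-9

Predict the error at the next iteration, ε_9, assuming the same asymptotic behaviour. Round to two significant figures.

First estimate the order: p ≈ ln(ε_8/ε_7) / ln(ε_7/ε_6) = ln(1.848e-9/2.852e-5)/ln(2.852e-5/3.544e-3) = ln(6.47966e-05)/ln(0.0080474) ≈ 1.9999.
Then ε_9 ≈ ε_8·(ε_8/ε_7)^p = 1.848e-9·(6.47966e-05)^1.9999 = 1.848e-9·4.20265e-09 ≈ 7.766e-18.

7.8e-18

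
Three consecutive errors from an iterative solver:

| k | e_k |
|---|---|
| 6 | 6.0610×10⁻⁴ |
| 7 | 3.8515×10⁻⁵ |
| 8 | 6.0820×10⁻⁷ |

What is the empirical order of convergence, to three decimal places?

1.505

p ≈ ln(e_8/e_7) / ln(e_7/e_6)
  = ln(6.0820×10⁻⁷/3.8515×10⁻⁵) / ln(3.8515×10⁻⁵/6.0610×10⁻⁴)
  = ln(0.0157913) / ln(0.0635456)
  = -4.148296 / -2.755998 ≈ 1.505188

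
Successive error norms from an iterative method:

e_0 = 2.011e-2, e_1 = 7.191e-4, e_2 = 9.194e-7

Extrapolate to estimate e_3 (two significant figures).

First estimate the order: p ≈ ln(e_2/e_1) / ln(e_1/e_0) = ln(9.194e-7/7.191e-4)/ln(7.191e-4/2.011e-2) = ln(0.00127854)/ln(0.0357583) ≈ 2.0000.
Then e_3 ≈ e_2·(e_2/e_1)^p = 9.194e-7·(0.00127854)^2.0000 = 9.194e-7·1.63466e-06 ≈ 1.503e-12.

1.5e-12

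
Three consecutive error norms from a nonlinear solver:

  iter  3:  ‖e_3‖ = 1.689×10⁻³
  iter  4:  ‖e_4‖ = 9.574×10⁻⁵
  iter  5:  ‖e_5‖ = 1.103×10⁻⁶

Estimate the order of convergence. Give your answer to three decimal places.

p ≈ ln(‖e_5‖/‖e_4‖) / ln(‖e_4‖/‖e_3‖)
  = ln(1.103×10⁻⁶/9.574×10⁻⁵) / ln(9.574×10⁻⁵/1.689×10⁻³)
  = ln(0.0115208) / ln(0.0566844)
  = -4.463601 / -2.870256 ≈ 1.555123

1.555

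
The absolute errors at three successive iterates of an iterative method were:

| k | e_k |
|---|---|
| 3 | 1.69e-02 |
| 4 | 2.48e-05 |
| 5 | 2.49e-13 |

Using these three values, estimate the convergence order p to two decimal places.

2.82

p ≈ ln(e_5/e_4) / ln(e_4/e_3)
  = ln(2.49e-13/2.48e-05) / ln(2.48e-05/1.69e-02)
  = ln(1.00403e-08) / ln(0.00146746)
  = -18.41666 / -6.52422 ≈ 2.82281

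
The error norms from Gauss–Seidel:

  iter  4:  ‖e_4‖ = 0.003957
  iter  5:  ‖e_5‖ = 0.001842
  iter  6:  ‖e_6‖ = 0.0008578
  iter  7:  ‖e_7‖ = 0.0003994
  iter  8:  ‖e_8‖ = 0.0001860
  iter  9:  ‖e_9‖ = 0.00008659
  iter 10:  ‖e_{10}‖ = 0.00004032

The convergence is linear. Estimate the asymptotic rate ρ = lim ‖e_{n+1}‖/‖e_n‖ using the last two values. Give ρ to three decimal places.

ρ ≈ ‖e_{10}‖/‖e_9‖ = 0.00004032/0.00008659 = 0.46564

0.466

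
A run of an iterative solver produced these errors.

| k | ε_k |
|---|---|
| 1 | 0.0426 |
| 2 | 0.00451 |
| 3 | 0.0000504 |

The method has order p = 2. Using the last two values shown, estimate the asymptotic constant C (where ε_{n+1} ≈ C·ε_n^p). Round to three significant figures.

C ≈ ε_3 / ε_2^2
  = 0.0000504 / (0.00451)^2
  = 0.0000504 / 2.03401e-05 ≈ 2.4779

2.48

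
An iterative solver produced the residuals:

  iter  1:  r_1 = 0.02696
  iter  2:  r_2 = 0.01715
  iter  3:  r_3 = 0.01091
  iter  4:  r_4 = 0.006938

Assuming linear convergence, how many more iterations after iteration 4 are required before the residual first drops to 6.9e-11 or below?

41

Rate ρ ≈ r_4/r_3 = 0.006938/0.01091 = 0.6359.
After j more steps, r_{4+j} ≈ 0.006938·ρ^j; need ρ^j ≤ 6.9e-11/0.006938 = 9.94523e-09.
j ≥ ln(9.94523e-09)/ln(0.6359) = -18.4262/-0.45271 = 40.702.
So 41 more iterations are needed.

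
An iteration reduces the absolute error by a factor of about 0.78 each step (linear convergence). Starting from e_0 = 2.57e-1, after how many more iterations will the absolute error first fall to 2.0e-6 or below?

48

After k steps, e_k ≈ 2.57e-1·0.78^k.
Need 0.78^k ≤ 2.0e-6/2.57e-1 = 7.7821e-06.
k ≥ ln(7.7821e-06)/ln(0.78) = -11.7637/-0.24846 = 47.346.
Smallest integer k = 48.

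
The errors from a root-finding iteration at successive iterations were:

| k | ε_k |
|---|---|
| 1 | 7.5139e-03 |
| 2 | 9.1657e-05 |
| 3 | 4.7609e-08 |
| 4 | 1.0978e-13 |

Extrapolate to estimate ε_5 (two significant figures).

First estimate the order: p ≈ ln(ε_4/ε_3) / ln(ε_3/ε_2) = ln(1.0978e-13/4.7609e-08)/ln(4.7609e-08/9.1657e-05) = ln(2.30587e-06)/ln(0.000519426) ≈ 1.7163.
Then ε_5 ≈ ε_4·(ε_4/ε_3)^p = 1.0978e-13·(2.30587e-06)^1.7163 = 1.0978e-13·2.11316e-10 ≈ 2.32e-23.

2.3e-23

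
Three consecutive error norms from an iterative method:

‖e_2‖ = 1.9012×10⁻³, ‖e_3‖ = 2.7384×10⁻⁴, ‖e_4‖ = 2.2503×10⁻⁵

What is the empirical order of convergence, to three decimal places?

1.290

p ≈ ln(‖e_4‖/‖e_3‖) / ln(‖e_3‖/‖e_2‖)
  = ln(2.2503×10⁻⁵/2.7384×10⁻⁴) / ln(2.7384×10⁻⁴/1.9012×10⁻³)
  = ln(0.0821757) / ln(0.144035)
  = -2.498896 / -1.937699 ≈ 1.289620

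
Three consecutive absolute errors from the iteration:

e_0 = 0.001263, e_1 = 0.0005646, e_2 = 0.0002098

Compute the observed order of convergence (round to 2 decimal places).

1.23

p ≈ ln(e_2/e_1) / ln(e_1/e_0)
  = ln(0.0002098/0.0005646) / ln(0.0005646/0.001263)
  = ln(0.371591) / ln(0.447031)
  = -0.98996 / -0.80513 ≈ 1.22957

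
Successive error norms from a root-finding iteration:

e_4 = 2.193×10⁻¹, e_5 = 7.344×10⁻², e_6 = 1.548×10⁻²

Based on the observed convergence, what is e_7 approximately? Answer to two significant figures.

First estimate the order: p ≈ ln(e_6/e_5) / ln(e_5/e_4) = ln(1.548×10⁻²/7.344×10⁻²)/ln(7.344×10⁻²/2.193×10⁻¹) = ln(0.210784)/ln(0.334884) ≈ 1.4232.
Then e_7 ≈ e_6·(e_6/e_5)^p = 1.548×10⁻²·(0.210784)^1.4232 = 1.548×10⁻²·0.109065 ≈ 0.001688.

1.7e-3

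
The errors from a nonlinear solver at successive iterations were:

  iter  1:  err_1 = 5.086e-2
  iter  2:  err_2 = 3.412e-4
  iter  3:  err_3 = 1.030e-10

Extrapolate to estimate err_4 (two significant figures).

First estimate the order: p ≈ ln(err_3/err_2) / ln(err_2/err_1) = ln(1.030e-10/3.412e-4)/ln(3.412e-4/5.086e-2) = ln(3.01876e-07)/ln(0.00670861) ≈ 3.0000.
Then err_4 ≈ err_3·(err_3/err_2)^p = 1.030e-10·(3.01876e-07)^3.0000 = 1.030e-10·2.75097e-20 ≈ 2.833e-30.

2.8e-30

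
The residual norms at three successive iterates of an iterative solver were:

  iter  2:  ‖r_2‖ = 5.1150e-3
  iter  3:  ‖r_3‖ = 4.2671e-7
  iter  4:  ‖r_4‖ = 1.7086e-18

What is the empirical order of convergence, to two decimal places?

p ≈ ln(‖r_4‖/‖r_3‖) / ln(‖r_3‖/‖r_2‖)
  = ln(1.7086e-18/4.2671e-7) / ln(4.2671e-7/5.1150e-3)
  = ln(4.00412e-12) / ln(8.34233e-05)
  = -26.24370 / -9.39158 ≈ 2.79439

2.79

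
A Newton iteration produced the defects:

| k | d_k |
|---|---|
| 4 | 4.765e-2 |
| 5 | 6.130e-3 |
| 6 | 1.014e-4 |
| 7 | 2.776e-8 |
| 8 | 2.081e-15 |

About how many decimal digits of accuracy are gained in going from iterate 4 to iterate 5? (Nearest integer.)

1

Digits gained ≈ log₁₀(d_4/d_5) = log₁₀(4.765e-2/6.130e-3) = log₁₀(7.77325) ≈ 0.891.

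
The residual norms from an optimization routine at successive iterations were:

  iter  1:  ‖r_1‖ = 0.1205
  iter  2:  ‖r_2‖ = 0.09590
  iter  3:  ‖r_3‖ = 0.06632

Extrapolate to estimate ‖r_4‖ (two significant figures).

First estimate the order: p ≈ ln(‖r_3‖/‖r_2‖) / ln(‖r_2‖/‖r_1‖) = ln(0.06632/0.09590)/ln(0.09590/0.1205) = ln(0.691554)/ln(0.795851) ≈ 1.6152.
Then ‖r_4‖ ≈ ‖r_3‖·(‖r_3‖/‖r_2‖)^p = 0.06632·(0.691554)^1.6152 = 0.06632·0.551172 ≈ 0.03655.

3.7e-2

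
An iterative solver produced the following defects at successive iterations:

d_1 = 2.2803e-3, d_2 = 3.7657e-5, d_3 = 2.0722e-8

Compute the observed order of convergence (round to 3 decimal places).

p ≈ ln(d_3/d_2) / ln(d_2/d_1)
  = ln(2.0722e-8/3.7657e-5) / ln(3.7657e-5/2.2803e-3)
  = ln(0.000550283) / ln(0.0165141)
  = -7.505078 / -4.103541 ≈ 1.828927

1.829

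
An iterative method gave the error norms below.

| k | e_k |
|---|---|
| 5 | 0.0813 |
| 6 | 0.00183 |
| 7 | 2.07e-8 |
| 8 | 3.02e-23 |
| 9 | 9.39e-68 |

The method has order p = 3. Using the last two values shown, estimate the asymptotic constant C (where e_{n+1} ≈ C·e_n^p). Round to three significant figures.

C ≈ e_9 / e_8^3
  = 9.39e-68 / (3.02e-23)^3
  = 9.39e-68 / 2.75436e-68 ≈ 3.4091

3.41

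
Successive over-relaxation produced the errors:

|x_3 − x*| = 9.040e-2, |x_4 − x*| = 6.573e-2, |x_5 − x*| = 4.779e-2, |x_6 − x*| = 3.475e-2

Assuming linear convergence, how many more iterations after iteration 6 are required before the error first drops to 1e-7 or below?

41

Rate ρ ≈ |x_6 − x*|/|x_5 − x*| = 3.475e-2/4.779e-2 = 0.7271.
After j more steps, |x_{6+j} − x*| ≈ 3.475e-2·ρ^j; need ρ^j ≤ 1e-7/3.475e-2 = 2.8777e-06.
j ≥ ln(2.8777e-06)/ln(0.7271) = -12.7585/-0.31869 = 40.034.
So 41 more iterations are needed.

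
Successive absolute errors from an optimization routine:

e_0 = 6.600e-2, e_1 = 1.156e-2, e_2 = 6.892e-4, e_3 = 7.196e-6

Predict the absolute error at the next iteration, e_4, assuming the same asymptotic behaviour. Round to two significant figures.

4.5e-9

First estimate the order: p ≈ ln(e_3/e_2) / ln(e_2/e_1) = ln(7.196e-6/6.892e-4)/ln(6.892e-4/1.156e-2) = ln(0.0104411)/ln(0.0596194) ≈ 1.6179.
Then e_4 ≈ e_3·(e_3/e_2)^p = 7.196e-6·(0.0104411)^1.6179 = 7.196e-6·0.00062306 ≈ 4.484e-09.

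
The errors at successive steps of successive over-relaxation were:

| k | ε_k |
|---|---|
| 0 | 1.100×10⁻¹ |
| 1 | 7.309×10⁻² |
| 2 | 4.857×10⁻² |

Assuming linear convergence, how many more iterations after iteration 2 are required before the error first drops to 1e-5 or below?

Rate ρ ≈ ε_2/ε_1 = 4.857×10⁻²/7.309×10⁻² = 0.6645.
After j more steps, ε_{2+j} ≈ 4.857×10⁻²·ρ^j; need ρ^j ≤ 1e-5/4.857×10⁻² = 0.000205888.
j ≥ ln(0.000205888)/ln(0.6645) = -8.4882/-0.40872 = 20.768.
So 21 more iterations are needed.

21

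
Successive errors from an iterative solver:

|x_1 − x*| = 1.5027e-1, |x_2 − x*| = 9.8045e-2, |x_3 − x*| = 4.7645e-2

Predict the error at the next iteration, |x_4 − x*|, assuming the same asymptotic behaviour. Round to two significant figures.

First estimate the order: p ≈ ln(|x_3 − x*|/|x_2 − x*|) / ln(|x_2 − x*|/|x_1 − x*|) = ln(4.7645e-2/9.8045e-2)/ln(9.8045e-2/1.5027e-1) = ln(0.48595)/ln(0.652459) ≈ 1.6900.
Then |x_4 − x*| ≈ |x_3 − x*|·(|x_3 − x*|/|x_2 − x*|)^p = 4.7645e-2·(0.48595)^1.6900 = 4.7645e-2·0.295352 ≈ 0.01407.

1.4e-2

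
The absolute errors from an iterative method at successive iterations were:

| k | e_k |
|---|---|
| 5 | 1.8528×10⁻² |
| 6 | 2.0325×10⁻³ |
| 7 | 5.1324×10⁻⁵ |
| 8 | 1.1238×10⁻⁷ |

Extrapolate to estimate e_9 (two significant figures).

4.2e-12

First estimate the order: p ≈ ln(e_8/e_7) / ln(e_7/e_6) = ln(1.1238×10⁻⁷/5.1324×10⁻⁵)/ln(5.1324×10⁻⁵/2.0325×10⁻³) = ln(0.00218962)/ln(0.0252517) ≈ 1.6647.
Then e_9 ≈ e_8·(e_8/e_7)^p = 1.1238×10⁻⁷·(0.00218962)^1.6647 = 1.1238×10⁻⁷·3.7369e-05 ≈ 4.2e-12.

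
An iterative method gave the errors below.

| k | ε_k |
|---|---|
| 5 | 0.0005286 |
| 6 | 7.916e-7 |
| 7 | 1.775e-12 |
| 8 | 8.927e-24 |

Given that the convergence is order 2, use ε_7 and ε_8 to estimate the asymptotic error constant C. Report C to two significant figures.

2.8

C ≈ ε_8 / ε_7^2
  = 8.927e-24 / (1.775e-12)^2
  = 8.927e-24 / 3.15063e-24 ≈ 2.8334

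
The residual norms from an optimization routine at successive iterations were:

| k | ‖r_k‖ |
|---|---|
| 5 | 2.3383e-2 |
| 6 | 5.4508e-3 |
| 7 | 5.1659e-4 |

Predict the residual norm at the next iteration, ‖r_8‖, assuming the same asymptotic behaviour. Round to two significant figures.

First estimate the order: p ≈ ln(‖r_7‖/‖r_6‖) / ln(‖r_6‖/‖r_5‖) = ln(5.1659e-4/5.4508e-3)/ln(5.4508e-3/2.3383e-2) = ln(0.0947732)/ln(0.23311) ≈ 1.6180.
Then ‖r_8‖ ≈ ‖r_7‖·(‖r_7‖/‖r_6‖)^p = 5.1659e-4·(0.0947732)^1.6180 = 5.1659e-4·0.0220941 ≈ 1.141e-05.

1.1e-5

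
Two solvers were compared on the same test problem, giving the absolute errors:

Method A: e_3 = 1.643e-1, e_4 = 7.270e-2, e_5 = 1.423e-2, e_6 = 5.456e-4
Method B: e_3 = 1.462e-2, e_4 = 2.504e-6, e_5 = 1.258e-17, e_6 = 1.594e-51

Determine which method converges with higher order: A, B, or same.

B

Method A: p ≈ ln(5.456e-4/1.423e-2)/ln(1.423e-2/7.270e-2) ≈ 2.00.
Method B: p ≈ ln(1.594e-51/1.258e-17)/ln(1.258e-17/2.504e-6) ≈ 3.00.
Method B has the higher order (≈3.0 vs ≈2.0).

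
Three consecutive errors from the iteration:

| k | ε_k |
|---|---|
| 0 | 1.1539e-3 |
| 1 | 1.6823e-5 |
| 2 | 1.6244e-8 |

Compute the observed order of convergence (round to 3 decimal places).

1.642

p ≈ ln(ε_2/ε_1) / ln(ε_1/ε_0)
  = ln(1.6244e-8/1.6823e-5) / ln(1.6823e-5/1.1539e-3)
  = ln(0.000965583) / ln(0.0145793)
  = -6.942778 / -4.228153 ≈ 1.642036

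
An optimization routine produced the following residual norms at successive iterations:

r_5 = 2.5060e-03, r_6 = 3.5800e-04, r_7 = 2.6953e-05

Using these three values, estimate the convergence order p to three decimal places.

p ≈ ln(r_7/r_6) / ln(r_6/r_5)
  = ln(2.6953e-05/3.5800e-04) / ln(3.5800e-04/2.5060e-03)
  = ln(0.0752877) / ln(0.142857)
  = -2.586439 / -1.945911 ≈ 1.329166

1.329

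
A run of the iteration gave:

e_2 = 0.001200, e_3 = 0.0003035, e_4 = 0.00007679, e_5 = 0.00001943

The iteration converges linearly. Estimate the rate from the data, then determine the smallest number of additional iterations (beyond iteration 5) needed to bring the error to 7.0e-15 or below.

16

Rate ρ ≈ e_5/e_4 = 0.00001943/0.00007679 = 0.2530.
After j more steps, e_{5+j} ≈ 0.00001943·ρ^j; need ρ^j ≤ 7.0e-15/0.00001943 = 3.60268e-10.
j ≥ ln(3.60268e-10)/ln(0.2530) = -21.7442/-1.37437 = 15.821.
So 16 more iterations are needed.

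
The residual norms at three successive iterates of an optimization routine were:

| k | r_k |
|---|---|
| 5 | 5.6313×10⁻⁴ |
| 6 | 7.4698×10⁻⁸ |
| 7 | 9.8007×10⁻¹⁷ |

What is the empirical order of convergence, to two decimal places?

2.29

p ≈ ln(r_7/r_6) / ln(r_6/r_5)
  = ln(9.8007×10⁻¹⁷/7.4698×10⁻⁸) / ln(7.4698×10⁻⁸/5.6313×10⁻⁴)
  = ln(1.31204e-09) / ln(0.000132648)
  = -20.45168 / -8.92781 ≈ 2.29078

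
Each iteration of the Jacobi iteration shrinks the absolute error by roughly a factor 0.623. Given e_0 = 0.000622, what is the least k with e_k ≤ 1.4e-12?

After k steps, e_k ≈ 0.000622·0.623^k.
Need 0.623^k ≤ 1.4e-12/0.000622 = 2.2508e-09.
k ≥ ln(2.2508e-09)/ln(0.623) = -19.9120/-0.47321 = 42.079.
Smallest integer k = 43.

43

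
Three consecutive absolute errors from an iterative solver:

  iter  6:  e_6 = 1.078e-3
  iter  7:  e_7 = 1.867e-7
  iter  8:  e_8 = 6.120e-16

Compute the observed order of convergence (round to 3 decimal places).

p ≈ ln(e_8/e_7) / ln(e_7/e_6)
  = ln(6.120e-16/1.867e-7) / ln(1.867e-7/1.078e-3)
  = ln(3.27799e-09) / ln(0.000173191)
  = -19.536035 / -8.661116 ≈ 2.255603

2.256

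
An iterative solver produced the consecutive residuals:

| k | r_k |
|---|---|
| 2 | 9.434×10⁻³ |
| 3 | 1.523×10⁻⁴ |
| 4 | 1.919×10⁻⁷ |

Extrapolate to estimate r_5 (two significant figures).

3.9e-12

First estimate the order: p ≈ ln(r_4/r_3) / ln(r_3/r_2) = ln(1.919×10⁻⁷/1.523×10⁻⁴)/ln(1.523×10⁻⁴/9.434×10⁻³) = ln(0.00126001)/ln(0.0161437) ≈ 1.6181.
Then r_5 ≈ r_4·(r_4/r_3)^p = 1.919×10⁻⁷·(0.00126001)^1.6181 = 1.919×10⁻⁷·2.0329e-05 ≈ 3.901e-12.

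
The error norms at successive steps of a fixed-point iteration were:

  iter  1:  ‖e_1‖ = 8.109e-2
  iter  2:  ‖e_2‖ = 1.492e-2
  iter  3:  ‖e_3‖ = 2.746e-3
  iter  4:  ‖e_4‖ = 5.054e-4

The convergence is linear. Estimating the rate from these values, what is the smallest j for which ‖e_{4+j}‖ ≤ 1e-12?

Rate ρ ≈ ‖e_4‖/‖e_3‖ = 5.054e-4/2.746e-3 = 0.1840.
After j more steps, ‖e_{4+j}‖ ≈ 5.054e-4·ρ^j; need ρ^j ≤ 1e-12/5.054e-4 = 1.97863e-09.
j ≥ ln(1.97863e-09)/ln(0.1840) = -20.0409/-1.69282 = 11.839.
So 12 more iterations are needed.

12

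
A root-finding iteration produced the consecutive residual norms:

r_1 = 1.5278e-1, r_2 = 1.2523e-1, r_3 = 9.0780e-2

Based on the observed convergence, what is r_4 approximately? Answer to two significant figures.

First estimate the order: p ≈ ln(r_3/r_2) / ln(r_2/r_1) = ln(9.0780e-2/1.2523e-1)/ln(1.2523e-1/1.5278e-1) = ln(0.724906)/ln(0.819675) ≈ 1.6179.
Then r_4 ≈ r_3·(r_3/r_2)^p = 9.0780e-2·(0.724906)^1.6179 = 9.0780e-2·0.594223 ≈ 0.05394.

5.4e-2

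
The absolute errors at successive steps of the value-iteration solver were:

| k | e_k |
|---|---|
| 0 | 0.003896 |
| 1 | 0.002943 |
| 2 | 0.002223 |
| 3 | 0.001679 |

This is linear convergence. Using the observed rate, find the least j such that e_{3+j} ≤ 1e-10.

60

Rate ρ ≈ e_3/e_2 = 0.001679/0.002223 = 0.7553.
After j more steps, e_{3+j} ≈ 0.001679·ρ^j; need ρ^j ≤ 1e-10/0.001679 = 5.95593e-08.
j ≥ ln(5.95593e-08)/ln(0.7553) = -16.6363/-0.28064 = 59.280.
So 60 more iterations are needed.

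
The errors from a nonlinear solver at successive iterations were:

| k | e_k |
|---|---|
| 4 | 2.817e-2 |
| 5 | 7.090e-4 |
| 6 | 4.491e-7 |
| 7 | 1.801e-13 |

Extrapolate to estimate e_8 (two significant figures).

First estimate the order: p ≈ ln(e_7/e_6) / ln(e_6/e_5) = ln(1.801e-13/4.491e-7)/ln(4.491e-7/7.090e-4) = ln(4.01024e-07)/ln(0.000633427) ≈ 2.0001.
Then e_8 ≈ e_7·(e_7/e_6)^p = 1.801e-13·(4.01024e-07)^2.0001 = 1.801e-13·1.60584e-13 ≈ 2.892e-26.

2.9e-26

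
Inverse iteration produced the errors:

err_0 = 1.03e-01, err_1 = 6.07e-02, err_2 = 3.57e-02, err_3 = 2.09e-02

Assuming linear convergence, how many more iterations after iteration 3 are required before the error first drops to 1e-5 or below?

15

Rate ρ ≈ err_3/err_2 = 2.09e-02/3.57e-02 = 0.5854.
After j more steps, err_{3+j} ≈ 2.09e-02·ρ^j; need ρ^j ≤ 1e-5/2.09e-02 = 0.000478469.
j ≥ ln(0.000478469)/ln(0.5854) = -7.6449/-0.53546 = 14.277.
So 15 more iterations are needed.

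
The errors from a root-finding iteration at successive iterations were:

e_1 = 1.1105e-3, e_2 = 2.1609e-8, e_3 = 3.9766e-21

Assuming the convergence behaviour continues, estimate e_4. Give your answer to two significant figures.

First estimate the order: p ≈ ln(e_3/e_2) / ln(e_2/e_1) = ln(3.9766e-21/2.1609e-8)/ln(2.1609e-8/1.1105e-3) = ln(1.84025e-13)/ln(1.94588e-05) ≈ 2.7033.
Then e_4 ≈ e_3·(e_3/e_2)^p = 3.9766e-21·(1.84025e-13)^2.7033 = 3.9766e-21·3.74233e-35 ≈ 1.488e-55.

1.5e-55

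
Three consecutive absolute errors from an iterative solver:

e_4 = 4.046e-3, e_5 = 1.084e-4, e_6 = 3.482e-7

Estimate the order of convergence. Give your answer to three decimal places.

p ≈ ln(e_6/e_5) / ln(e_5/e_4)
  = ln(3.482e-7/1.084e-4) / ln(1.084e-4/4.046e-3)
  = ln(0.00321218) / ln(0.0267919)
  = -5.740805 / -3.619656 ≈ 1.586008

1.586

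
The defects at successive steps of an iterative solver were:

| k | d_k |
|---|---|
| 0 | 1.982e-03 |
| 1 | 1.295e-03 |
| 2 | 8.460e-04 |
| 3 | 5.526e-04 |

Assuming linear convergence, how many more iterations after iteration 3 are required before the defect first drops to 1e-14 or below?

59

Rate ρ ≈ d_3/d_2 = 5.526e-04/8.460e-04 = 0.6532.
After j more steps, d_{3+j} ≈ 5.526e-04·ρ^j; need ρ^j ≤ 1e-14/5.526e-04 = 1.80963e-11.
j ≥ ln(1.80963e-11)/ln(0.6532) = -24.7353/-0.42587 = 58.082.
So 59 more iterations are needed.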